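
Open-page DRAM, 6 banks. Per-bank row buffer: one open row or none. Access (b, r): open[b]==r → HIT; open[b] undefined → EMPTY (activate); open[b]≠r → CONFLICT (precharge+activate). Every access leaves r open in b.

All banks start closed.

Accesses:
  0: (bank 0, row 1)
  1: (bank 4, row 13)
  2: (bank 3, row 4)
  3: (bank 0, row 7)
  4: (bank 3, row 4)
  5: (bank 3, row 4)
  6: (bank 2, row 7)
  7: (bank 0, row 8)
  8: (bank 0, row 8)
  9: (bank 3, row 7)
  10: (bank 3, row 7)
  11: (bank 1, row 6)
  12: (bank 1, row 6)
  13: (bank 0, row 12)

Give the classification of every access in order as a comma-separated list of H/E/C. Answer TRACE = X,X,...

0: bank 0 row 1 — prev None → EMPTY
1: bank 4 row 13 — prev None → EMPTY
2: bank 3 row 4 — prev None → EMPTY
3: bank 0 row 7 — prev 1 → CONFLICT
4: bank 3 row 4 — prev 4 → HIT
5: bank 3 row 4 — prev 4 → HIT
6: bank 2 row 7 — prev None → EMPTY
7: bank 0 row 8 — prev 7 → CONFLICT
8: bank 0 row 8 — prev 8 → HIT
9: bank 3 row 7 — prev 4 → CONFLICT
10: bank 3 row 7 — prev 7 → HIT
11: bank 1 row 6 — prev None → EMPTY
12: bank 1 row 6 — prev 6 → HIT
13: bank 0 row 12 — prev 8 → CONFLICT

TRACE = E,E,E,C,H,H,E,C,H,C,H,E,H,C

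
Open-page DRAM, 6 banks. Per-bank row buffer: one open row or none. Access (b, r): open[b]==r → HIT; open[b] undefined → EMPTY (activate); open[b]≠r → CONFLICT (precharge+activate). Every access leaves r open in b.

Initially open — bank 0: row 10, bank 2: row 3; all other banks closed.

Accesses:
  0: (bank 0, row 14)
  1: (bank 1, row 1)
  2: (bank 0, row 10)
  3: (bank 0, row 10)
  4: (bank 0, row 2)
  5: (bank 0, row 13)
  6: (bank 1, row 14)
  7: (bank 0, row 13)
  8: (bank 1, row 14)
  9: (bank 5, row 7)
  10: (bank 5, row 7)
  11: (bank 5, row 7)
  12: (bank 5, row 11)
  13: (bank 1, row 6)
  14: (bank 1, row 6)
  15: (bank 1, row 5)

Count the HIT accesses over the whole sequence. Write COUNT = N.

COUNT = 6

  [0] b0 r14: had r10 ⇒ C
  [1] b1 r1: no row ⇒ E
  [2] b0 r10: had r14 ⇒ C
  [3] b0 r10: had r10 ⇒ H
  [4] b0 r2: had r10 ⇒ C
  [5] b0 r13: had r2 ⇒ C
  [6] b1 r14: had r1 ⇒ C
  [7] b0 r13: had r13 ⇒ H
  [8] b1 r14: had r14 ⇒ H
  [9] b5 r7: no row ⇒ E
  [10] b5 r7: had r7 ⇒ H
  [11] b5 r7: had r7 ⇒ H
  [12] b5 r11: had r7 ⇒ C
  [13] b1 r6: had r14 ⇒ C
  [14] b1 r6: had r6 ⇒ H
  [15] b1 r5: had r6 ⇒ C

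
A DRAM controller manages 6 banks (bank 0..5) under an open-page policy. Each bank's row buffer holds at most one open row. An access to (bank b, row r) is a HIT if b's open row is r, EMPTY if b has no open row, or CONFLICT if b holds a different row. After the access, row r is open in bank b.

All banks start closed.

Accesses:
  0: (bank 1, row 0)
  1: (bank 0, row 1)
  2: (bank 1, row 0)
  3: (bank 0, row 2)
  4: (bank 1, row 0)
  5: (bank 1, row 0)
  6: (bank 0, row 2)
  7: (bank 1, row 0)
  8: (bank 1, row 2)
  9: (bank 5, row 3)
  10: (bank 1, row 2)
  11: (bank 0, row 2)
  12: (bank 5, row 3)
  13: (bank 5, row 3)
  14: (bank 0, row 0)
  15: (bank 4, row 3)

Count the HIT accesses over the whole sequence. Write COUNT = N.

#0 (1,0) E
#1 (0,1) E
#2 (1,0) H  (was 0)
#3 (0,2) C  (was 1)
#4 (1,0) H  (was 0)
#5 (1,0) H  (was 0)
#6 (0,2) H  (was 2)
#7 (1,0) H  (was 0)
#8 (1,2) C  (was 0)
#9 (5,3) E
#10 (1,2) H  (was 2)
#11 (0,2) H  (was 2)
#12 (5,3) H  (was 3)
#13 (5,3) H  (was 3)
#14 (0,0) C  (was 2)
#15 (4,3) E

COUNT = 9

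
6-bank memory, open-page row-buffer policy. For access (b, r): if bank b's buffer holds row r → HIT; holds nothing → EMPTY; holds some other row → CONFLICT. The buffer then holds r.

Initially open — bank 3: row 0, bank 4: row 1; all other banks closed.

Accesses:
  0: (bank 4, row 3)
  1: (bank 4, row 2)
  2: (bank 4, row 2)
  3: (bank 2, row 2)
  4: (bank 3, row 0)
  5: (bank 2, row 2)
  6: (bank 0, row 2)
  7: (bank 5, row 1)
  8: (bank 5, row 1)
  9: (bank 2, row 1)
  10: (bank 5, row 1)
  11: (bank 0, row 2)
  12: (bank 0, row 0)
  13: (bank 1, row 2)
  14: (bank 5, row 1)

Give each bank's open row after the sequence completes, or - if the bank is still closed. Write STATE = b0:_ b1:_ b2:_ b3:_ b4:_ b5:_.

  [0] b4 r3: had r1 ⇒ C
  [1] b4 r2: had r3 ⇒ C
  [2] b4 r2: had r2 ⇒ H
  [3] b2 r2: no row ⇒ E
  [4] b3 r0: had r0 ⇒ H
  [5] b2 r2: had r2 ⇒ H
  [6] b0 r2: no row ⇒ E
  [7] b5 r1: no row ⇒ E
  [8] b5 r1: had r1 ⇒ H
  [9] b2 r1: had r2 ⇒ C
  [10] b5 r1: had r1 ⇒ H
  [11] b0 r2: had r2 ⇒ H
  [12] b0 r0: had r2 ⇒ C
  [13] b1 r2: no row ⇒ E
  [14] b5 r1: had r1 ⇒ H

STATE = b0:0 b1:2 b2:1 b3:0 b4:2 b5:1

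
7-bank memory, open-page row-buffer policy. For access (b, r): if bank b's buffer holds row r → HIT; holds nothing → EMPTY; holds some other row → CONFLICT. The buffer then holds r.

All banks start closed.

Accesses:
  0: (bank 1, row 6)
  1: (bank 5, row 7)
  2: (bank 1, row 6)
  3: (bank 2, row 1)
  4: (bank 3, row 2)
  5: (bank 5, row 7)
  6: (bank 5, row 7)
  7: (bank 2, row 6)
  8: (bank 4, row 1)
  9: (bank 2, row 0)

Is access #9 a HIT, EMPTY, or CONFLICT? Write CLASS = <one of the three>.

  [0] b1 r6: no row ⇒ E
  [1] b5 r7: no row ⇒ E
  [2] b1 r6: had r6 ⇒ H
  [3] b2 r1: no row ⇒ E
  [4] b3 r2: no row ⇒ E
  [5] b5 r7: had r7 ⇒ H
  [6] b5 r7: had r7 ⇒ H
  [7] b2 r6: had r1 ⇒ C
  [8] b4 r1: no row ⇒ E
  [9] b2 r0: had r6 ⇒ C

CLASS = CONFLICT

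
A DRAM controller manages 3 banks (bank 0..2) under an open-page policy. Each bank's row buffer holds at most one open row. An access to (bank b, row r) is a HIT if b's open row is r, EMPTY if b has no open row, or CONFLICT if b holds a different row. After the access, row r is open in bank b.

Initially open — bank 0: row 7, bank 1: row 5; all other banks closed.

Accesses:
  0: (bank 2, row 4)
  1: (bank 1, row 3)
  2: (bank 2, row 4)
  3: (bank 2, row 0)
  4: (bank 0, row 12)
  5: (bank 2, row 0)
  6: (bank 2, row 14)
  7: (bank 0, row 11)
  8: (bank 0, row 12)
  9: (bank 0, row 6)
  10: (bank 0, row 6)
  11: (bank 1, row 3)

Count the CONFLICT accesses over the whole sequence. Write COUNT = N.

COUNT = 7

  [0] b2 r4: no row ⇒ E
  [1] b1 r3: had r5 ⇒ C
  [2] b2 r4: had r4 ⇒ H
  [3] b2 r0: had r4 ⇒ C
  [4] b0 r12: had r7 ⇒ C
  [5] b2 r0: had r0 ⇒ H
  [6] b2 r14: had r0 ⇒ C
  [7] b0 r11: had r12 ⇒ C
  [8] b0 r12: had r11 ⇒ C
  [9] b0 r6: had r12 ⇒ C
  [10] b0 r6: had r6 ⇒ H
  [11] b1 r3: had r3 ⇒ H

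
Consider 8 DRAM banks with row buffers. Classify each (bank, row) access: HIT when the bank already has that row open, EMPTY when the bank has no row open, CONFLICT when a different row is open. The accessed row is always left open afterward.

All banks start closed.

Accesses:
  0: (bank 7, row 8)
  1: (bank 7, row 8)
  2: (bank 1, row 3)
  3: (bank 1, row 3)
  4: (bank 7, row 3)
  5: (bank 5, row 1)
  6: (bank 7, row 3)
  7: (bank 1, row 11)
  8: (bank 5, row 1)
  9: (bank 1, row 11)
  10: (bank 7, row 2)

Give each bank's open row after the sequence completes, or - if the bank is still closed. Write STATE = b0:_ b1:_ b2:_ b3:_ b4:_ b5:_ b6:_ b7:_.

  [0] b7 r8: no row ⇒ E
  [1] b7 r8: had r8 ⇒ H
  [2] b1 r3: no row ⇒ E
  [3] b1 r3: had r3 ⇒ H
  [4] b7 r3: had r8 ⇒ C
  [5] b5 r1: no row ⇒ E
  [6] b7 r3: had r3 ⇒ H
  [7] b1 r11: had r3 ⇒ C
  [8] b5 r1: had r1 ⇒ H
  [9] b1 r11: had r11 ⇒ H
  [10] b7 r2: had r3 ⇒ C

STATE = b0:- b1:11 b2:- b3:- b4:- b5:1 b6:- b7:2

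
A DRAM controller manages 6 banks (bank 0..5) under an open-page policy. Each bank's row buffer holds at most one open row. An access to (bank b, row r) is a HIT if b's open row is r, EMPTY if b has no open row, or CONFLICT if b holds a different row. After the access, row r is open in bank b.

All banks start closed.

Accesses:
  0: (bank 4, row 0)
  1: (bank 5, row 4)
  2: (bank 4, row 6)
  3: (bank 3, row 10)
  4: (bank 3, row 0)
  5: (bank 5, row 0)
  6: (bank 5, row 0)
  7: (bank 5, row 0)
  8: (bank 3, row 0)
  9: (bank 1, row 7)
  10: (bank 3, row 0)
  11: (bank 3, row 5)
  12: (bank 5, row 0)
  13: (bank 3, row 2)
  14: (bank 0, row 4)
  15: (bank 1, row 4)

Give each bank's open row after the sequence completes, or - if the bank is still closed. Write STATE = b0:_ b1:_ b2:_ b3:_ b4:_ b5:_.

step 0: bank4 None->0 [EMPTY]
step 1: bank5 None->4 [EMPTY]
step 2: bank4 0->6 [CONFLICT]
step 3: bank3 None->10 [EMPTY]
step 4: bank3 10->0 [CONFLICT]
step 5: bank5 4->0 [CONFLICT]
step 6: bank5 0->0 [HIT]
step 7: bank5 0->0 [HIT]
step 8: bank3 0->0 [HIT]
step 9: bank1 None->7 [EMPTY]
step 10: bank3 0->0 [HIT]
step 11: bank3 0->5 [CONFLICT]
step 12: bank5 0->0 [HIT]
step 13: bank3 5->2 [CONFLICT]
step 14: bank0 None->4 [EMPTY]
step 15: bank1 7->4 [CONFLICT]

STATE = b0:4 b1:4 b2:- b3:2 b4:6 b5:0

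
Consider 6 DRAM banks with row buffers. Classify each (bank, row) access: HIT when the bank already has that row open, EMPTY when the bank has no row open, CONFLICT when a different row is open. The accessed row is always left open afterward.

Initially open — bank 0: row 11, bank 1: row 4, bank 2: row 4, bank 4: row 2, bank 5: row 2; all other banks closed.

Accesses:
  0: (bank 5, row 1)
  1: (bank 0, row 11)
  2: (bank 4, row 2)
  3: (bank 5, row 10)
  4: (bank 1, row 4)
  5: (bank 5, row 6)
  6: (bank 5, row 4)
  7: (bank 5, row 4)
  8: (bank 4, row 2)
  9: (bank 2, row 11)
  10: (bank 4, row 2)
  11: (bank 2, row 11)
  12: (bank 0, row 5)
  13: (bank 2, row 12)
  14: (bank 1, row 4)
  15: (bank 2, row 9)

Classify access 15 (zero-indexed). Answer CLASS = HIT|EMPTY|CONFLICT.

step 0: bank5 2->1 [CONFLICT]
step 1: bank0 11->11 [HIT]
step 2: bank4 2->2 [HIT]
step 3: bank5 1->10 [CONFLICT]
step 4: bank1 4->4 [HIT]
step 5: bank5 10->6 [CONFLICT]
step 6: bank5 6->4 [CONFLICT]
step 7: bank5 4->4 [HIT]
step 8: bank4 2->2 [HIT]
step 9: bank2 4->11 [CONFLICT]
step 10: bank4 2->2 [HIT]
step 11: bank2 11->11 [HIT]
step 12: bank0 11->5 [CONFLICT]
step 13: bank2 11->12 [CONFLICT]
step 14: bank1 4->4 [HIT]
step 15: bank2 12->9 [CONFLICT]

CLASS = CONFLICT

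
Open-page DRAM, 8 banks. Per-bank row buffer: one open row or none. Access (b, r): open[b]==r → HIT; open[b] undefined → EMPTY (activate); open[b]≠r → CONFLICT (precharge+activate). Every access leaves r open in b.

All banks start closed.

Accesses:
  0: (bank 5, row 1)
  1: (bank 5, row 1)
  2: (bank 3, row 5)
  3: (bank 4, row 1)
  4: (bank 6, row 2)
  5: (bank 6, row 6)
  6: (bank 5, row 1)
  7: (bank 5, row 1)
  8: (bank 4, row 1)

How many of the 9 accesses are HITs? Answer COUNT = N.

step 0: bank5 None->1 [EMPTY]
step 1: bank5 1->1 [HIT]
step 2: bank3 None->5 [EMPTY]
step 3: bank4 None->1 [EMPTY]
step 4: bank6 None->2 [EMPTY]
step 5: bank6 2->6 [CONFLICT]
step 6: bank5 1->1 [HIT]
step 7: bank5 1->1 [HIT]
step 8: bank4 1->1 [HIT]

COUNT = 4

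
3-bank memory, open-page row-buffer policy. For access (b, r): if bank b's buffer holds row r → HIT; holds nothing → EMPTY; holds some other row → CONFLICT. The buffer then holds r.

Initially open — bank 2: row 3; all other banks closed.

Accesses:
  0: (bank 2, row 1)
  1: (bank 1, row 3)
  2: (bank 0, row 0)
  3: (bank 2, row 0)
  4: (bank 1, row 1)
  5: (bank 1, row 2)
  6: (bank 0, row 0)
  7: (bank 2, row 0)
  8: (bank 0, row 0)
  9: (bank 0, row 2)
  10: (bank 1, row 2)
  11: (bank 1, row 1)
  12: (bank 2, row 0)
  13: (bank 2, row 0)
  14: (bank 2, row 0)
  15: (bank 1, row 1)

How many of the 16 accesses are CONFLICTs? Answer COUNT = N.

  [0] b2 r1: had r3 ⇒ C
  [1] b1 r3: no row ⇒ E
  [2] b0 r0: no row ⇒ E
  [3] b2 r0: had r1 ⇒ C
  [4] b1 r1: had r3 ⇒ C
  [5] b1 r2: had r1 ⇒ C
  [6] b0 r0: had r0 ⇒ H
  [7] b2 r0: had r0 ⇒ H
  [8] b0 r0: had r0 ⇒ H
  [9] b0 r2: had r0 ⇒ C
  [10] b1 r2: had r2 ⇒ H
  [11] b1 r1: had r2 ⇒ C
  [12] b2 r0: had r0 ⇒ H
  [13] b2 r0: had r0 ⇒ H
  [14] b2 r0: had r0 ⇒ H
  [15] b1 r1: had r1 ⇒ H

COUNT = 6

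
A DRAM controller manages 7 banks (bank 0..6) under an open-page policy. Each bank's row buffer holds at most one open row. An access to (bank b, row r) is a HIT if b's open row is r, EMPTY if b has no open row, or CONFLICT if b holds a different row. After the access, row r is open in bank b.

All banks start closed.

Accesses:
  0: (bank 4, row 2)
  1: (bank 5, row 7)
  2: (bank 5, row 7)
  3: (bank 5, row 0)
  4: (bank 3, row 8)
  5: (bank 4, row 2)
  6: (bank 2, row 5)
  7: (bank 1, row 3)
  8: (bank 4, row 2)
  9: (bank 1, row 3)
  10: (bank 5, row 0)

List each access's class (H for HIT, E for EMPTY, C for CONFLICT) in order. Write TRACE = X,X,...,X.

#0 (4,2) E
#1 (5,7) E
#2 (5,7) H  (was 7)
#3 (5,0) C  (was 7)
#4 (3,8) E
#5 (4,2) H  (was 2)
#6 (2,5) E
#7 (1,3) E
#8 (4,2) H  (was 2)
#9 (1,3) H  (was 3)
#10 (5,0) H  (was 0)

TRACE = E,E,H,C,E,H,E,E,H,H,H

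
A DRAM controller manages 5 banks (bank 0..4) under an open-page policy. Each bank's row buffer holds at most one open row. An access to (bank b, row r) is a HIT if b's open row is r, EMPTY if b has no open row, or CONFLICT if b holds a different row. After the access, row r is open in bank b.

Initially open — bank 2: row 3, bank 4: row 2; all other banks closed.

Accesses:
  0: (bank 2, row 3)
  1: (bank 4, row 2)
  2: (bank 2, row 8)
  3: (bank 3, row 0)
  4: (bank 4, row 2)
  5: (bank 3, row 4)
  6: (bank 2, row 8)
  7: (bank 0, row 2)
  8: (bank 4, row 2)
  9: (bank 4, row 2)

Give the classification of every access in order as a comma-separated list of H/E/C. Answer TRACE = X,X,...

TRACE = H,H,C,E,H,C,H,E,H,H

step 0: bank2 3->3 [HIT]
step 1: bank4 2->2 [HIT]
step 2: bank2 3->8 [CONFLICT]
step 3: bank3 None->0 [EMPTY]
step 4: bank4 2->2 [HIT]
step 5: bank3 0->4 [CONFLICT]
step 6: bank2 8->8 [HIT]
step 7: bank0 None->2 [EMPTY]
step 8: bank4 2->2 [HIT]
step 9: bank4 2->2 [HIT]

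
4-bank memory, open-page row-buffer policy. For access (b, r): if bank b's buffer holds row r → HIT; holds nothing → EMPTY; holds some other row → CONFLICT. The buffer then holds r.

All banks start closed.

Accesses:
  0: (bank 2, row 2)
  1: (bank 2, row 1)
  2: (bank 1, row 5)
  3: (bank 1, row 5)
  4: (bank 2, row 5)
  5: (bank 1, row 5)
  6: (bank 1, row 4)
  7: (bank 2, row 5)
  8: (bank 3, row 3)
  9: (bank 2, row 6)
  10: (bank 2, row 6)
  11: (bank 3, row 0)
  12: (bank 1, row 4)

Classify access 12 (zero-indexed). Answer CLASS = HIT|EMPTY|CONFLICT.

CLASS = HIT

  [0] b2 r2: no row ⇒ E
  [1] b2 r1: had r2 ⇒ C
  [2] b1 r5: no row ⇒ E
  [3] b1 r5: had r5 ⇒ H
  [4] b2 r5: had r1 ⇒ C
  [5] b1 r5: had r5 ⇒ H
  [6] b1 r4: had r5 ⇒ C
  [7] b2 r5: had r5 ⇒ H
  [8] b3 r3: no row ⇒ E
  [9] b2 r6: had r5 ⇒ C
  [10] b2 r6: had r6 ⇒ H
  [11] b3 r0: had r3 ⇒ C
  [12] b1 r4: had r4 ⇒ H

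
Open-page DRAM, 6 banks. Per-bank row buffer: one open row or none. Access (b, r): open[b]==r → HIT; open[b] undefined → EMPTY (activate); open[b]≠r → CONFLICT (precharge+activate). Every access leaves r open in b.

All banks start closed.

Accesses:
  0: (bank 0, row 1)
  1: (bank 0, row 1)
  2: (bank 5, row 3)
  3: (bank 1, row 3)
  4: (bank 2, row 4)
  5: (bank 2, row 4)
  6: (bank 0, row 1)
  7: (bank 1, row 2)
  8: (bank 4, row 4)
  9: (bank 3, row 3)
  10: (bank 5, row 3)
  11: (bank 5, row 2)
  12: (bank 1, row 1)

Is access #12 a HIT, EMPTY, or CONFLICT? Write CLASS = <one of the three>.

step 0: bank0 None->1 [EMPTY]
step 1: bank0 1->1 [HIT]
step 2: bank5 None->3 [EMPTY]
step 3: bank1 None->3 [EMPTY]
step 4: bank2 None->4 [EMPTY]
step 5: bank2 4->4 [HIT]
step 6: bank0 1->1 [HIT]
step 7: bank1 3->2 [CONFLICT]
step 8: bank4 None->4 [EMPTY]
step 9: bank3 None->3 [EMPTY]
step 10: bank5 3->3 [HIT]
step 11: bank5 3->2 [CONFLICT]
step 12: bank1 2->1 [CONFLICT]

CLASS = CONFLICT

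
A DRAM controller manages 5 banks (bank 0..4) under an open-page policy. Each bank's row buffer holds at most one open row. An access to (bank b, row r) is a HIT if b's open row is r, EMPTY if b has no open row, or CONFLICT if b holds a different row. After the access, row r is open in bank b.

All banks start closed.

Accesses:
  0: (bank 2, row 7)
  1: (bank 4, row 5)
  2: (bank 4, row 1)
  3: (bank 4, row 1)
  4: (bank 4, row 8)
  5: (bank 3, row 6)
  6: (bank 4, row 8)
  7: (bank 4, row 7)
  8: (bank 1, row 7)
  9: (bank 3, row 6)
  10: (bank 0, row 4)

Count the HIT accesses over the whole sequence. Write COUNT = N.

  [0] b2 r7: no row ⇒ E
  [1] b4 r5: no row ⇒ E
  [2] b4 r1: had r5 ⇒ C
  [3] b4 r1: had r1 ⇒ H
  [4] b4 r8: had r1 ⇒ C
  [5] b3 r6: no row ⇒ E
  [6] b4 r8: had r8 ⇒ H
  [7] b4 r7: had r8 ⇒ C
  [8] b1 r7: no row ⇒ E
  [9] b3 r6: had r6 ⇒ H
  [10] b0 r4: no row ⇒ E

COUNT = 3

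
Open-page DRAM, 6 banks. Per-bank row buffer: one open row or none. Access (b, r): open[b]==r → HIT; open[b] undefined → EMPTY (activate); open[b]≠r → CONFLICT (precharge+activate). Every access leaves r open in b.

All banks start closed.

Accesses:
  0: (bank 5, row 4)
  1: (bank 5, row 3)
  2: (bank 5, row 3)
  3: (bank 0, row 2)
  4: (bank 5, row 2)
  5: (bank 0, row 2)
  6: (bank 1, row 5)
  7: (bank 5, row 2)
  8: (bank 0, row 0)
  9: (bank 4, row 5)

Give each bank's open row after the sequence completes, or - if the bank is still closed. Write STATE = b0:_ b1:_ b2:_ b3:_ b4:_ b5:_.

STATE = b0:0 b1:5 b2:- b3:- b4:5 b5:2

  [0] b5 r4: no row ⇒ E
  [1] b5 r3: had r4 ⇒ C
  [2] b5 r3: had r3 ⇒ H
  [3] b0 r2: no row ⇒ E
  [4] b5 r2: had r3 ⇒ C
  [5] b0 r2: had r2 ⇒ H
  [6] b1 r5: no row ⇒ E
  [7] b5 r2: had r2 ⇒ H
  [8] b0 r0: had r2 ⇒ C
  [9] b4 r5: no row ⇒ E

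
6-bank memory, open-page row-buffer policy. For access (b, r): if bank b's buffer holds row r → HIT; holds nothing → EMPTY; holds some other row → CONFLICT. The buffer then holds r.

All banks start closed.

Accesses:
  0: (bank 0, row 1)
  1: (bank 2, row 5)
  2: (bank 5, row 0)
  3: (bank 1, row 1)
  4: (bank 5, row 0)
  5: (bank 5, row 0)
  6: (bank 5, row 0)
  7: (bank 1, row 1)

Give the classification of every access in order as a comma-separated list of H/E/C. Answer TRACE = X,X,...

TRACE = E,E,E,E,H,H,H,H

#0 (0,1) E
#1 (2,5) E
#2 (5,0) E
#3 (1,1) E
#4 (5,0) H  (was 0)
#5 (5,0) H  (was 0)
#6 (5,0) H  (was 0)
#7 (1,1) H  (was 1)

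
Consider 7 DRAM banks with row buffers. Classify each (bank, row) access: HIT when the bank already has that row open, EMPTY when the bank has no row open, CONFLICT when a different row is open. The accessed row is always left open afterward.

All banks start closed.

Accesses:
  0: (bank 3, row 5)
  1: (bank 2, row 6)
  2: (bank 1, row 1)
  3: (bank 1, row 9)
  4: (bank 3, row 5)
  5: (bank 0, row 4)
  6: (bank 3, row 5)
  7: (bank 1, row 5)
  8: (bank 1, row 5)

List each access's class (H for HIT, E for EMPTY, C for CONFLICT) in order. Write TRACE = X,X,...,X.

0: bank 3 row 5 — prev None → EMPTY
1: bank 2 row 6 — prev None → EMPTY
2: bank 1 row 1 — prev None → EMPTY
3: bank 1 row 9 — prev 1 → CONFLICT
4: bank 3 row 5 — prev 5 → HIT
5: bank 0 row 4 — prev None → EMPTY
6: bank 3 row 5 — prev 5 → HIT
7: bank 1 row 5 — prev 9 → CONFLICT
8: bank 1 row 5 — prev 5 → HIT

TRACE = E,E,E,C,H,E,H,C,H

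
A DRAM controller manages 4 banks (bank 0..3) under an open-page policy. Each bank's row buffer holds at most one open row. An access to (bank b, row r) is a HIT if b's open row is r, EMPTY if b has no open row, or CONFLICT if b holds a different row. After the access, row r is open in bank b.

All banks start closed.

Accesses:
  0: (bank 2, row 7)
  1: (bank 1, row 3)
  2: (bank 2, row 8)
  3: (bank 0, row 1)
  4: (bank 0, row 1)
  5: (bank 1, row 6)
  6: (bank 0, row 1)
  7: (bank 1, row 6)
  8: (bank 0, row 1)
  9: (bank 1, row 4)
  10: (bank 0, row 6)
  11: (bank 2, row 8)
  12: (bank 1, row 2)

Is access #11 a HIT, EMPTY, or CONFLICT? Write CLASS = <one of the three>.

#0 (2,7) E
#1 (1,3) E
#2 (2,8) C  (was 7)
#3 (0,1) E
#4 (0,1) H  (was 1)
#5 (1,6) C  (was 3)
#6 (0,1) H  (was 1)
#7 (1,6) H  (was 6)
#8 (0,1) H  (was 1)
#9 (1,4) C  (was 6)
#10 (0,6) C  (was 1)
#11 (2,8) H  (was 8)
#12 (1,2) C  (was 4)

CLASS = HIT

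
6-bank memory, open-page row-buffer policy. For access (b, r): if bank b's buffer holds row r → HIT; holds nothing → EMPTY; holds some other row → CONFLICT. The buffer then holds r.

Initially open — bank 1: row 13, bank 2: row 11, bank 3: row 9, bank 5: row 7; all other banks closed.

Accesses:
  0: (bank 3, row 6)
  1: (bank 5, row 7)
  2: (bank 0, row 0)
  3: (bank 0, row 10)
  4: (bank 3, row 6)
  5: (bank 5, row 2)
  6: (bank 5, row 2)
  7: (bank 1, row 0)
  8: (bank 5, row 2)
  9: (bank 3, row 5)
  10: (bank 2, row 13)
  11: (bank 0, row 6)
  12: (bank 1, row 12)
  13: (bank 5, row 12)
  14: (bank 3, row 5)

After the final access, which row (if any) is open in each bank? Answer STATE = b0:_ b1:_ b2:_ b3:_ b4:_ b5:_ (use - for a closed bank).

step 0: bank3 9->6 [CONFLICT]
step 1: bank5 7->7 [HIT]
step 2: bank0 None->0 [EMPTY]
step 3: bank0 0->10 [CONFLICT]
step 4: bank3 6->6 [HIT]
step 5: bank5 7->2 [CONFLICT]
step 6: bank5 2->2 [HIT]
step 7: bank1 13->0 [CONFLICT]
step 8: bank5 2->2 [HIT]
step 9: bank3 6->5 [CONFLICT]
step 10: bank2 11->13 [CONFLICT]
step 11: bank0 10->6 [CONFLICT]
step 12: bank1 0->12 [CONFLICT]
step 13: bank5 2->12 [CONFLICT]
step 14: bank3 5->5 [HIT]

STATE = b0:6 b1:12 b2:13 b3:5 b4:- b5:12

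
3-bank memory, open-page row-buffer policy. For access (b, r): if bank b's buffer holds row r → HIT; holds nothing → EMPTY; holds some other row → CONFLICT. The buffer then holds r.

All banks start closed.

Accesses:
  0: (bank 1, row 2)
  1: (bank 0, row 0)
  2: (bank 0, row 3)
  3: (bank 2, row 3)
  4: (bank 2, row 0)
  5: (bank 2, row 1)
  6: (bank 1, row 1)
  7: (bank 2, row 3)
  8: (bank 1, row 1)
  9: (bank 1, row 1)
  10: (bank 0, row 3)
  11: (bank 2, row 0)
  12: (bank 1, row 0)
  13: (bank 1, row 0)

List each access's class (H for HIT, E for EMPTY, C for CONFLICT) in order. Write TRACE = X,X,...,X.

TRACE = E,E,C,E,C,C,C,C,H,H,H,C,C,H

0: bank 1 row 2 — prev None → EMPTY
1: bank 0 row 0 — prev None → EMPTY
2: bank 0 row 3 — prev 0 → CONFLICT
3: bank 2 row 3 — prev None → EMPTY
4: bank 2 row 0 — prev 3 → CONFLICT
5: bank 2 row 1 — prev 0 → CONFLICT
6: bank 1 row 1 — prev 2 → CONFLICT
7: bank 2 row 3 — prev 1 → CONFLICT
8: bank 1 row 1 — prev 1 → HIT
9: bank 1 row 1 — prev 1 → HIT
10: bank 0 row 3 — prev 3 → HIT
11: bank 2 row 0 — prev 3 → CONFLICT
12: bank 1 row 0 — prev 1 → CONFLICT
13: bank 1 row 0 — prev 0 → HIT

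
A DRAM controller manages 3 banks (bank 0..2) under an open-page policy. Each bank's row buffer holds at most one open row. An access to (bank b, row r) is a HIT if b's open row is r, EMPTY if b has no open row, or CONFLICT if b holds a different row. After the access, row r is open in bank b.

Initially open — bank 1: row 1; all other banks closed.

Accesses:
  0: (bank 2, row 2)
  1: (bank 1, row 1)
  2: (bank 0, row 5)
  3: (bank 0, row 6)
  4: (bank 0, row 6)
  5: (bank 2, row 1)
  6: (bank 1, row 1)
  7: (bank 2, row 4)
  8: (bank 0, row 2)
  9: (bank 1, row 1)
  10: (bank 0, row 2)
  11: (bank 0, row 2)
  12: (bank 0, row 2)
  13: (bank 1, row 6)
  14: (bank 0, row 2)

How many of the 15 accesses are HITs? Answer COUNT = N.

COUNT = 8

  [0] b2 r2: no row ⇒ E
  [1] b1 r1: had r1 ⇒ H
  [2] b0 r5: no row ⇒ E
  [3] b0 r6: had r5 ⇒ C
  [4] b0 r6: had r6 ⇒ H
  [5] b2 r1: had r2 ⇒ C
  [6] b1 r1: had r1 ⇒ H
  [7] b2 r4: had r1 ⇒ C
  [8] b0 r2: had r6 ⇒ C
  [9] b1 r1: had r1 ⇒ H
  [10] b0 r2: had r2 ⇒ H
  [11] b0 r2: had r2 ⇒ H
  [12] b0 r2: had r2 ⇒ H
  [13] b1 r6: had r1 ⇒ C
  [14] b0 r2: had r2 ⇒ H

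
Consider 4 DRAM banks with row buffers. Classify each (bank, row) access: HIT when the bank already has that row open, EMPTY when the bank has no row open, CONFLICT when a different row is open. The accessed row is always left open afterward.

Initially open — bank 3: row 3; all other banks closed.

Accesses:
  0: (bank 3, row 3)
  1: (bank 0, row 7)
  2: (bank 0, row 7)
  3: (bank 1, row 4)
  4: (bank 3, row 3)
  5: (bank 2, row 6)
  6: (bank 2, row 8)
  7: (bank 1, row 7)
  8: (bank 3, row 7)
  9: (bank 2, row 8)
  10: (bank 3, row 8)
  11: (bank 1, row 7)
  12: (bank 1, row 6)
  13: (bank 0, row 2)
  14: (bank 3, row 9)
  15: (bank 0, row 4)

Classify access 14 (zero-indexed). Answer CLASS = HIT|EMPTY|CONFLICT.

CLASS = CONFLICT

step 0: bank3 3->3 [HIT]
step 1: bank0 None->7 [EMPTY]
step 2: bank0 7->7 [HIT]
step 3: bank1 None->4 [EMPTY]
step 4: bank3 3->3 [HIT]
step 5: bank2 None->6 [EMPTY]
step 6: bank2 6->8 [CONFLICT]
step 7: bank1 4->7 [CONFLICT]
step 8: bank3 3->7 [CONFLICT]
step 9: bank2 8->8 [HIT]
step 10: bank3 7->8 [CONFLICT]
step 11: bank1 7->7 [HIT]
step 12: bank1 7->6 [CONFLICT]
step 13: bank0 7->2 [CONFLICT]
step 14: bank3 8->9 [CONFLICT]
step 15: bank0 2->4 [CONFLICT]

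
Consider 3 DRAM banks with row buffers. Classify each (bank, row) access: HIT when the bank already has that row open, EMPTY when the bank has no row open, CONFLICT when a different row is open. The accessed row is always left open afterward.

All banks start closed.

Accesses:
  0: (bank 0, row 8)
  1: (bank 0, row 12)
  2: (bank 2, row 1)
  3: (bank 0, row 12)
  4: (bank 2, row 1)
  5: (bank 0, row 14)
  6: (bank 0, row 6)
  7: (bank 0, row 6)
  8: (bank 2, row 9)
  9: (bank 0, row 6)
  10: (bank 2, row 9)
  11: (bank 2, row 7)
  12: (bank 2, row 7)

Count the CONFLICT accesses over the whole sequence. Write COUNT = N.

0: bank 0 row 8 — prev None → EMPTY
1: bank 0 row 12 — prev 8 → CONFLICT
2: bank 2 row 1 — prev None → EMPTY
3: bank 0 row 12 — prev 12 → HIT
4: bank 2 row 1 — prev 1 → HIT
5: bank 0 row 14 — prev 12 → CONFLICT
6: bank 0 row 6 — prev 14 → CONFLICT
7: bank 0 row 6 — prev 6 → HIT
8: bank 2 row 9 — prev 1 → CONFLICT
9: bank 0 row 6 — prev 6 → HIT
10: bank 2 row 9 — prev 9 → HIT
11: bank 2 row 7 — prev 9 → CONFLICT
12: bank 2 row 7 — prev 7 → HIT

COUNT = 5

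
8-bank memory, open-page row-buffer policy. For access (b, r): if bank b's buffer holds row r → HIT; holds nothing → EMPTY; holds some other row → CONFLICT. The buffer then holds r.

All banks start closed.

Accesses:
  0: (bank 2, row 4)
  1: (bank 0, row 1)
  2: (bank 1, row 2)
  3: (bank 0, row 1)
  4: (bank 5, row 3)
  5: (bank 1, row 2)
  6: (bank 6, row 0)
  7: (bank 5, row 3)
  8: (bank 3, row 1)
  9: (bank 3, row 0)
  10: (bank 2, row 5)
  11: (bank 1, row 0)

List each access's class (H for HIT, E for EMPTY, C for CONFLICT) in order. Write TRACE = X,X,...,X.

#0 (2,4) E
#1 (0,1) E
#2 (1,2) E
#3 (0,1) H  (was 1)
#4 (5,3) E
#5 (1,2) H  (was 2)
#6 (6,0) E
#7 (5,3) H  (was 3)
#8 (3,1) E
#9 (3,0) C  (was 1)
#10 (2,5) C  (was 4)
#11 (1,0) C  (was 2)

TRACE = E,E,E,H,E,H,E,H,E,C,C,C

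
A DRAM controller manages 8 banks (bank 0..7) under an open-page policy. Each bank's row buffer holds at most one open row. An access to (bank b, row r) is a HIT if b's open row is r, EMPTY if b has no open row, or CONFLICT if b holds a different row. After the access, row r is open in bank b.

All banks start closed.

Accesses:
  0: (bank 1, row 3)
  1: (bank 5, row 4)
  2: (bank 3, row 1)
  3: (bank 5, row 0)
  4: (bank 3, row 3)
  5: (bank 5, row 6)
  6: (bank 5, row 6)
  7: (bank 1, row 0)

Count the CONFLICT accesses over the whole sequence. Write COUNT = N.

COUNT = 4

step 0: bank1 None->3 [EMPTY]
step 1: bank5 None->4 [EMPTY]
step 2: bank3 None->1 [EMPTY]
step 3: bank5 4->0 [CONFLICT]
step 4: bank3 1->3 [CONFLICT]
step 5: bank5 0->6 [CONFLICT]
step 6: bank5 6->6 [HIT]
step 7: bank1 3->0 [CONFLICT]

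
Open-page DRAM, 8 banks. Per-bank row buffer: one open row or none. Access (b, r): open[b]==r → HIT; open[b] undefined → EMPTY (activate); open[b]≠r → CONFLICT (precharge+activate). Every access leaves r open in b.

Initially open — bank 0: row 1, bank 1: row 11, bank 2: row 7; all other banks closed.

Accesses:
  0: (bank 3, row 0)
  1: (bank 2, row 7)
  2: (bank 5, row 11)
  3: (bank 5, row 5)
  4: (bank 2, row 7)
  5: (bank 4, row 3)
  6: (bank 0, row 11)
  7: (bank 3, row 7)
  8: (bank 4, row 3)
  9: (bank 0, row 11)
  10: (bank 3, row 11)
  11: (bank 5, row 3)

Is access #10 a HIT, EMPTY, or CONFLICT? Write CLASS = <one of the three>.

CLASS = CONFLICT

#0 (3,0) E
#1 (2,7) H  (was 7)
#2 (5,11) E
#3 (5,5) C  (was 11)
#4 (2,7) H  (was 7)
#5 (4,3) E
#6 (0,11) C  (was 1)
#7 (3,7) C  (was 0)
#8 (4,3) H  (was 3)
#9 (0,11) H  (was 11)
#10 (3,11) C  (was 7)
#11 (5,3) C  (was 5)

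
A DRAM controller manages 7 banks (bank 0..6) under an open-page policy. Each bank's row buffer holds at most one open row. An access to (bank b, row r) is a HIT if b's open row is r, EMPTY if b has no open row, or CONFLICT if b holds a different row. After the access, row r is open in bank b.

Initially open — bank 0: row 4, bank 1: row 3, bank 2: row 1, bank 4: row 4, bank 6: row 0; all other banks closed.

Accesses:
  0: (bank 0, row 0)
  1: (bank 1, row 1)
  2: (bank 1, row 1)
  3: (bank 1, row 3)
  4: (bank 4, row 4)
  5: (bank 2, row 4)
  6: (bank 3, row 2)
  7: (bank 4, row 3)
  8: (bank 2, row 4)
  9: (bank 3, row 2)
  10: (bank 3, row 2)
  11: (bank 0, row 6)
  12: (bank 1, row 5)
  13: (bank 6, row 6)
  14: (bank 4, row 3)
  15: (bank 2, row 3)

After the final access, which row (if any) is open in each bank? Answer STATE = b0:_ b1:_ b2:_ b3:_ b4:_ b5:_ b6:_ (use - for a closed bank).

0: bank 0 row 0 — prev 4 → CONFLICT
1: bank 1 row 1 — prev 3 → CONFLICT
2: bank 1 row 1 — prev 1 → HIT
3: bank 1 row 3 — prev 1 → CONFLICT
4: bank 4 row 4 — prev 4 → HIT
5: bank 2 row 4 — prev 1 → CONFLICT
6: bank 3 row 2 — prev None → EMPTY
7: bank 4 row 3 — prev 4 → CONFLICT
8: bank 2 row 4 — prev 4 → HIT
9: bank 3 row 2 — prev 2 → HIT
10: bank 3 row 2 — prev 2 → HIT
11: bank 0 row 6 — prev 0 → CONFLICT
12: bank 1 row 5 — prev 3 → CONFLICT
13: bank 6 row 6 — prev 0 → CONFLICT
14: bank 4 row 3 — prev 3 → HIT
15: bank 2 row 3 — prev 4 → CONFLICT

STATE = b0:6 b1:5 b2:3 b3:2 b4:3 b5:- b6:6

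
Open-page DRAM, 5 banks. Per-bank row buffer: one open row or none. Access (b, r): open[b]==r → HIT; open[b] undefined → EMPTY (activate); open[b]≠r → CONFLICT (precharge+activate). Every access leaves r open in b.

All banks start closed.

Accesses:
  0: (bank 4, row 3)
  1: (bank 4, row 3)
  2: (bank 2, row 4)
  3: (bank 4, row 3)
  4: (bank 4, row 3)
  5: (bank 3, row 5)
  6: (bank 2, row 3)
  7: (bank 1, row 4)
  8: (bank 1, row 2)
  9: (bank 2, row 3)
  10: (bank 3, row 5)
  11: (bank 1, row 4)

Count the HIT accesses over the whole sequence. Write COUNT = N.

  [0] b4 r3: no row ⇒ E
  [1] b4 r3: had r3 ⇒ H
  [2] b2 r4: no row ⇒ E
  [3] b4 r3: had r3 ⇒ H
  [4] b4 r3: had r3 ⇒ H
  [5] b3 r5: no row ⇒ E
  [6] b2 r3: had r4 ⇒ C
  [7] b1 r4: no row ⇒ E
  [8] b1 r2: had r4 ⇒ C
  [9] b2 r3: had r3 ⇒ H
  [10] b3 r5: had r5 ⇒ H
  [11] b1 r4: had r2 ⇒ C

COUNT = 5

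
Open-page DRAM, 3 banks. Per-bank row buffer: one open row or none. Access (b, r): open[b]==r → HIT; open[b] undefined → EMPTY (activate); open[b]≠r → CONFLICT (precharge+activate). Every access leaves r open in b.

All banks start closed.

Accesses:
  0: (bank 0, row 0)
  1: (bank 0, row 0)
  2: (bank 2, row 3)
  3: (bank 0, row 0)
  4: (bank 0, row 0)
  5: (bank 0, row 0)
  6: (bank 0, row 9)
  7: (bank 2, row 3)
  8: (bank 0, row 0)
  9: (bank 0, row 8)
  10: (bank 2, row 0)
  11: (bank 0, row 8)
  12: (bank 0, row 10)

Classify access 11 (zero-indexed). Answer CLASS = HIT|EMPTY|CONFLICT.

0: bank 0 row 0 — prev None → EMPTY
1: bank 0 row 0 — prev 0 → HIT
2: bank 2 row 3 — prev None → EMPTY
3: bank 0 row 0 — prev 0 → HIT
4: bank 0 row 0 — prev 0 → HIT
5: bank 0 row 0 — prev 0 → HIT
6: bank 0 row 9 — prev 0 → CONFLICT
7: bank 2 row 3 — prev 3 → HIT
8: bank 0 row 0 — prev 9 → CONFLICT
9: bank 0 row 8 — prev 0 → CONFLICT
10: bank 2 row 0 — prev 3 → CONFLICT
11: bank 0 row 8 — prev 8 → HIT
12: bank 0 row 10 — prev 8 → CONFLICT

CLASS = HIT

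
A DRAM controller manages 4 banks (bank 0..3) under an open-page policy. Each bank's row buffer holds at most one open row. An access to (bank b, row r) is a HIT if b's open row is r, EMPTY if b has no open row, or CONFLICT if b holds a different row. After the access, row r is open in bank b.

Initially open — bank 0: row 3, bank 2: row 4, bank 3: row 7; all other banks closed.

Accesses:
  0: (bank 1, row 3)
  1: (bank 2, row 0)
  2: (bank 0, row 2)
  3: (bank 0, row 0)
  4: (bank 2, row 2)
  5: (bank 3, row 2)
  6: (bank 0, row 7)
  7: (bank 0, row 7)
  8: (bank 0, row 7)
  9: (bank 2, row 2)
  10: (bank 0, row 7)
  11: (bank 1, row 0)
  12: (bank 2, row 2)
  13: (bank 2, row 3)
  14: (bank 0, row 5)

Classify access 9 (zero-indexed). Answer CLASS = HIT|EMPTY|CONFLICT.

#0 (1,3) E
#1 (2,0) C  (was 4)
#2 (0,2) C  (was 3)
#3 (0,0) C  (was 2)
#4 (2,2) C  (was 0)
#5 (3,2) C  (was 7)
#6 (0,7) C  (was 0)
#7 (0,7) H  (was 7)
#8 (0,7) H  (was 7)
#9 (2,2) H  (was 2)
#10 (0,7) H  (was 7)
#11 (1,0) C  (was 3)
#12 (2,2) H  (was 2)
#13 (2,3) C  (was 2)
#14 (0,5) C  (was 7)

CLASS = HIT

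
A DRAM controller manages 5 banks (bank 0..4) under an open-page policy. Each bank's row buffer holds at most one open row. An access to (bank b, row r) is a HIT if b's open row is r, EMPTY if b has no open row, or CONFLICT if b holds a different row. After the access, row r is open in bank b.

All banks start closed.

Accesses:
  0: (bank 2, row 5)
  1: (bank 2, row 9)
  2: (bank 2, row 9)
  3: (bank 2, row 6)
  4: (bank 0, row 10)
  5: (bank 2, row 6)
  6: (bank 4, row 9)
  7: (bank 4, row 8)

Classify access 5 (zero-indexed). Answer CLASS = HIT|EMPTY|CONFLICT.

  [0] b2 r5: no row ⇒ E
  [1] b2 r9: had r5 ⇒ C
  [2] b2 r9: had r9 ⇒ H
  [3] b2 r6: had r9 ⇒ C
  [4] b0 r10: no row ⇒ E
  [5] b2 r6: had r6 ⇒ H
  [6] b4 r9: no row ⇒ E
  [7] b4 r8: had r9 ⇒ C

CLASS = HIT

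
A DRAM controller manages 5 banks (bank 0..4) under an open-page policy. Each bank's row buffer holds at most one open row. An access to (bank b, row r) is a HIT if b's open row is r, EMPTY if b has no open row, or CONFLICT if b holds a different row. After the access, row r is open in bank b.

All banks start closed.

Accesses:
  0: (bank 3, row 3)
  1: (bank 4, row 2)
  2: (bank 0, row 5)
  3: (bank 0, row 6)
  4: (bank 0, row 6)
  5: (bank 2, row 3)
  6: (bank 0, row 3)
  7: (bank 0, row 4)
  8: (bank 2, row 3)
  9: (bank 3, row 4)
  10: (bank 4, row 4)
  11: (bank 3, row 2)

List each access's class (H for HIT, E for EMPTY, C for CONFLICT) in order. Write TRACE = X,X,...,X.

TRACE = E,E,E,C,H,E,C,C,H,C,C,C

  [0] b3 r3: no row ⇒ E
  [1] b4 r2: no row ⇒ E
  [2] b0 r5: no row ⇒ E
  [3] b0 r6: had r5 ⇒ C
  [4] b0 r6: had r6 ⇒ H
  [5] b2 r3: no row ⇒ E
  [6] b0 r3: had r6 ⇒ C
  [7] b0 r4: had r3 ⇒ C
  [8] b2 r3: had r3 ⇒ H
  [9] b3 r4: had r3 ⇒ C
  [10] b4 r4: had r2 ⇒ C
  [11] b3 r2: had r4 ⇒ C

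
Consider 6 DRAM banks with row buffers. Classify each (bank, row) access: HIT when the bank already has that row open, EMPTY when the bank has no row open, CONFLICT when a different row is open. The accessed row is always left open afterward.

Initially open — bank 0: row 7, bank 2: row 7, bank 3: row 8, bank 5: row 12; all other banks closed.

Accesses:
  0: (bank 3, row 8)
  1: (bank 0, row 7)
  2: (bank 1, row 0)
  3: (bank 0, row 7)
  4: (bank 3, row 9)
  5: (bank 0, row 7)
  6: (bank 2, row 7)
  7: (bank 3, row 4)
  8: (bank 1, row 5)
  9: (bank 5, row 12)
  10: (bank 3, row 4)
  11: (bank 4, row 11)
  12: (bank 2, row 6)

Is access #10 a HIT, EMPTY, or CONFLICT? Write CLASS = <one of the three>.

step 0: bank3 8->8 [HIT]
step 1: bank0 7->7 [HIT]
step 2: bank1 None->0 [EMPTY]
step 3: bank0 7->7 [HIT]
step 4: bank3 8->9 [CONFLICT]
step 5: bank0 7->7 [HIT]
step 6: bank2 7->7 [HIT]
step 7: bank3 9->4 [CONFLICT]
step 8: bank1 0->5 [CONFLICT]
step 9: bank5 12->12 [HIT]
step 10: bank3 4->4 [HIT]
step 11: bank4 None->11 [EMPTY]
step 12: bank2 7->6 [CONFLICT]

CLASS = HIT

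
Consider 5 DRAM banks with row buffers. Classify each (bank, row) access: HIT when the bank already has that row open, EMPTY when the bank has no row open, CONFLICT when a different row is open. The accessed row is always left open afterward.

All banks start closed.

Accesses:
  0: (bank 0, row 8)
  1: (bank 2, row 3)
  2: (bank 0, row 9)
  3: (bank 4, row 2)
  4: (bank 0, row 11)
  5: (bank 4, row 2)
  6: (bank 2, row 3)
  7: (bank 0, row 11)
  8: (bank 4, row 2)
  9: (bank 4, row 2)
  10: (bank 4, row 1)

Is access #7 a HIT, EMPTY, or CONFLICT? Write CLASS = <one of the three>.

CLASS = HIT

  [0] b0 r8: no row ⇒ E
  [1] b2 r3: no row ⇒ E
  [2] b0 r9: had r8 ⇒ C
  [3] b4 r2: no row ⇒ E
  [4] b0 r11: had r9 ⇒ C
  [5] b4 r2: had r2 ⇒ H
  [6] b2 r3: had r3 ⇒ H
  [7] b0 r11: had r11 ⇒ H
  [8] b4 r2: had r2 ⇒ H
  [9] b4 r2: had r2 ⇒ H
  [10] b4 r1: had r2 ⇒ C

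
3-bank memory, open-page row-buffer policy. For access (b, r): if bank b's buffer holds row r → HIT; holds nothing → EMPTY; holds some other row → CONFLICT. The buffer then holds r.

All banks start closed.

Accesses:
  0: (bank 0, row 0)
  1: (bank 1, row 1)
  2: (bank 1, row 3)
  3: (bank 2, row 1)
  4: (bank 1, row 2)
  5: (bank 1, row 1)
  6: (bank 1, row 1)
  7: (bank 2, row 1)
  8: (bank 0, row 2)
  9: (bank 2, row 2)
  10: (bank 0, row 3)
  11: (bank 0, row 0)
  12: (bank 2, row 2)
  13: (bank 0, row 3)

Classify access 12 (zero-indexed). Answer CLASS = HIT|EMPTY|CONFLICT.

0: bank 0 row 0 — prev None → EMPTY
1: bank 1 row 1 — prev None → EMPTY
2: bank 1 row 3 — prev 1 → CONFLICT
3: bank 2 row 1 — prev None → EMPTY
4: bank 1 row 2 — prev 3 → CONFLICT
5: bank 1 row 1 — prev 2 → CONFLICT
6: bank 1 row 1 — prev 1 → HIT
7: bank 2 row 1 — prev 1 → HIT
8: bank 0 row 2 — prev 0 → CONFLICT
9: bank 2 row 2 — prev 1 → CONFLICT
10: bank 0 row 3 — prev 2 → CONFLICT
11: bank 0 row 0 — prev 3 → CONFLICT
12: bank 2 row 2 — prev 2 → HIT
13: bank 0 row 3 — prev 0 → CONFLICT

CLASS = HIT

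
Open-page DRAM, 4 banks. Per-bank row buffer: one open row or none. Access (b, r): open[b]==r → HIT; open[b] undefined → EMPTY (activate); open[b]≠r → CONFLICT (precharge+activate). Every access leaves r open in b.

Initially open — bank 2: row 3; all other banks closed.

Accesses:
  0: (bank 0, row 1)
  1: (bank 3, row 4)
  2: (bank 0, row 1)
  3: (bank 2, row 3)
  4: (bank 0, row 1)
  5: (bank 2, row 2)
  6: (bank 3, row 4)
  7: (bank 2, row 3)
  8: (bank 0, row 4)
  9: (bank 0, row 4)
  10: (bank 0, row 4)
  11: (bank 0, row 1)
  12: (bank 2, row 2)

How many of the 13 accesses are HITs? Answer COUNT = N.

0: bank 0 row 1 — prev None → EMPTY
1: bank 3 row 4 — prev None → EMPTY
2: bank 0 row 1 — prev 1 → HIT
3: bank 2 row 3 — prev 3 → HIT
4: bank 0 row 1 — prev 1 → HIT
5: bank 2 row 2 — prev 3 → CONFLICT
6: bank 3 row 4 — prev 4 → HIT
7: bank 2 row 3 — prev 2 → CONFLICT
8: bank 0 row 4 — prev 1 → CONFLICT
9: bank 0 row 4 — prev 4 → HIT
10: bank 0 row 4 — prev 4 → HIT
11: bank 0 row 1 — prev 4 → CONFLICT
12: bank 2 row 2 — prev 3 → CONFLICT

COUNT = 6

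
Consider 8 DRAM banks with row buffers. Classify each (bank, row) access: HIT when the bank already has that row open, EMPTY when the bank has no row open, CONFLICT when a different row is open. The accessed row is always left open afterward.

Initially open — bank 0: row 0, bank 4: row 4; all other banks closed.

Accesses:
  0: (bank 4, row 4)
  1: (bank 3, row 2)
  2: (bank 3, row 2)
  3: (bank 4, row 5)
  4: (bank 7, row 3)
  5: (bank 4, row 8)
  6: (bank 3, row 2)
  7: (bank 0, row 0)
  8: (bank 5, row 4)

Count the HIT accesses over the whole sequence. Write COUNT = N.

#0 (4,4) H  (was 4)
#1 (3,2) E
#2 (3,2) H  (was 2)
#3 (4,5) C  (was 4)
#4 (7,3) E
#5 (4,8) C  (was 5)
#6 (3,2) H  (was 2)
#7 (0,0) H  (was 0)
#8 (5,4) E

COUNT = 4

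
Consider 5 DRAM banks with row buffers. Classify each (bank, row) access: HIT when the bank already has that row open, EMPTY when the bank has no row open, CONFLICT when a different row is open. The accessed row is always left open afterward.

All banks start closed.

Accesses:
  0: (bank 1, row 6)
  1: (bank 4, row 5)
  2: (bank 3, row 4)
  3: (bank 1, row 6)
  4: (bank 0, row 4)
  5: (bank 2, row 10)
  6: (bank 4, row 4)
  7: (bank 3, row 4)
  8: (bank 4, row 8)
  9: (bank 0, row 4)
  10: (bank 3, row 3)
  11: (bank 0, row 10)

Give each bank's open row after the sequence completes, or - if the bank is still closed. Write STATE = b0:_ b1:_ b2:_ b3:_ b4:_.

  [0] b1 r6: no row ⇒ E
  [1] b4 r5: no row ⇒ E
  [2] b3 r4: no row ⇒ E
  [3] b1 r6: had r6 ⇒ H
  [4] b0 r4: no row ⇒ E
  [5] b2 r10: no row ⇒ E
  [6] b4 r4: had r5 ⇒ C
  [7] b3 r4: had r4 ⇒ H
  [8] b4 r8: had r4 ⇒ C
  [9] b0 r4: had r4 ⇒ H
  [10] b3 r3: had r4 ⇒ C
  [11] b0 r10: had r4 ⇒ C

STATE = b0:10 b1:6 b2:10 b3:3 b4:8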